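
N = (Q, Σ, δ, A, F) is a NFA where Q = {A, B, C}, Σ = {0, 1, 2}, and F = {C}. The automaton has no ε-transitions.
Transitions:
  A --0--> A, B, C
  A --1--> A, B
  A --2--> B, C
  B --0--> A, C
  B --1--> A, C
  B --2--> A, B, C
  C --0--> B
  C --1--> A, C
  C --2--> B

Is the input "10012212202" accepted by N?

Start: {A}
read 1: {A, B}
read 0: {A, B, C}
read 0: {A, B, C}
read 1: {A, B, C}
read 2: {A, B, C}
read 2: {A, B, C}
read 1: {A, B, C}
read 2: {A, B, C}
read 2: {A, B, C}
read 0: {A, B, C}
read 2: {A, B, C}
Reachable ∩ accepting = {C} — nonempty.

accepted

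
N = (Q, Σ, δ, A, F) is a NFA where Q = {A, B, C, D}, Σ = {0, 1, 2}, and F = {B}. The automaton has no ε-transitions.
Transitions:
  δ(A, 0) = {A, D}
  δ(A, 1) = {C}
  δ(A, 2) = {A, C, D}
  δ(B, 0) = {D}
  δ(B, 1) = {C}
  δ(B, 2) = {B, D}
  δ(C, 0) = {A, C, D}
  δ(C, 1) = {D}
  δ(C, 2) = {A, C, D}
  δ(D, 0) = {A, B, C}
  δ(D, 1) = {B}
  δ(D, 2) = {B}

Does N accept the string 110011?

Start: {A}
read 1: {C}
read 1: {D}
read 0: {A, B, C}
read 0: {A, C, D}
read 1: {B, C, D}
read 1: {B, C, D}
Reachable ∩ accepting = {B} — nonempty.

accepted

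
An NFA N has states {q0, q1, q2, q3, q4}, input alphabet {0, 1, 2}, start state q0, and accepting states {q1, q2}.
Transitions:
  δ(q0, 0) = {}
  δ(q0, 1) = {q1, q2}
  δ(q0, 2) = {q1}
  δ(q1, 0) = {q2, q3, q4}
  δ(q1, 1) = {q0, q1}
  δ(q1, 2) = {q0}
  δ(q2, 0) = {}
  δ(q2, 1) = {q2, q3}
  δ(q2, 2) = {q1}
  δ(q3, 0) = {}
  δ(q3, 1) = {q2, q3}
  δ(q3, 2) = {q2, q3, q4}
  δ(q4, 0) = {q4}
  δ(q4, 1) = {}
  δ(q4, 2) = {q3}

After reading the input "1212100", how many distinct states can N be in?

Start: {q0}
read 1: {q1, q2}
read 2: {q0, q1}
read 1: {q0, q1, q2}
read 2: {q0, q1}
read 1: {q0, q1, q2}
read 0: {q2, q3, q4}
read 0: {q4}
Final reachable set {q4} has 1 state.

1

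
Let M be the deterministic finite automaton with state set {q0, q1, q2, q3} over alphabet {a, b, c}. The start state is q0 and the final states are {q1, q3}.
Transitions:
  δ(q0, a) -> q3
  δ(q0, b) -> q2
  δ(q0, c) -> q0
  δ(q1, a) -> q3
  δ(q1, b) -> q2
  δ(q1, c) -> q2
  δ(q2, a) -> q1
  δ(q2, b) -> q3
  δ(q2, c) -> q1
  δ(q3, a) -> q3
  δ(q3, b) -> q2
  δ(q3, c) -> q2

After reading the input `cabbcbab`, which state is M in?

q2

q0 --c--> q0
q0 --a--> q3
q3 --b--> q2
q2 --b--> q3
q3 --c--> q2
q2 --b--> q3
q3 --a--> q3
q3 --b--> q2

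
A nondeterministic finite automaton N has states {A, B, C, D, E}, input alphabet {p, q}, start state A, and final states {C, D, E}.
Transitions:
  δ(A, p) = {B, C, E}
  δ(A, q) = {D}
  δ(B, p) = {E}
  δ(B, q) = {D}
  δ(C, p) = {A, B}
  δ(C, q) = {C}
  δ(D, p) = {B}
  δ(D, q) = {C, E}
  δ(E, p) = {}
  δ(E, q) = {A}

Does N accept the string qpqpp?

Start: {A}
read q: {D}
read p: {B}
read q: {D}
read p: {B}
read p: {E}
Reachable ∩ accepting = {E} — nonempty.

accepted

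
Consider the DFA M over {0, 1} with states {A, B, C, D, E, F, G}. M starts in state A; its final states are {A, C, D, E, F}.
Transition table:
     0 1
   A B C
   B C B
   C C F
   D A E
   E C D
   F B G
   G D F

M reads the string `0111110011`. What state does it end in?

A --0--> B
B --1--> B
B --1--> B
B --1--> B
B --1--> B
B --1--> B
B --0--> C
C --0--> C
C --1--> F
F --1--> G

G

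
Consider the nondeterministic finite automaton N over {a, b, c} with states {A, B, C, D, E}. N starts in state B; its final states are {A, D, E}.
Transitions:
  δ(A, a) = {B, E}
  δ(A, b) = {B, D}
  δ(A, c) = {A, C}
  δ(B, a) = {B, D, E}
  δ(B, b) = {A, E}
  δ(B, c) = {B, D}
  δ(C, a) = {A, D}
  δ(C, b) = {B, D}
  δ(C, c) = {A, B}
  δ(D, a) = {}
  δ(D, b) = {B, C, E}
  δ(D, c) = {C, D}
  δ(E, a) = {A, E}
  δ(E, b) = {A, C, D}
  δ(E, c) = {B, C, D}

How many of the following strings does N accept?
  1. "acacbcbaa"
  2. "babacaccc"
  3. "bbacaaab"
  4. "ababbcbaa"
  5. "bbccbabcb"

"acacbcbaa": accepted
"babacaccc": accepted
"bbacaaab": accepted
"ababbcbaa": accepted
"bbccbabcb": accepted

5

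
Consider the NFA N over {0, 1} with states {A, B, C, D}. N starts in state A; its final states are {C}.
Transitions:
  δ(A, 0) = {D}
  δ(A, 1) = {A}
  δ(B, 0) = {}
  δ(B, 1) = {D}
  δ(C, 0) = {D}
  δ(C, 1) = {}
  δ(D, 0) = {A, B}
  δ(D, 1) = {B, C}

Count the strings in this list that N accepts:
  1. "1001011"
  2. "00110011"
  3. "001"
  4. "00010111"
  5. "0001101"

3

"1001011": accepted
"00110011": accepted
"001": rejected
"00010111": accepted
"0001101": rejected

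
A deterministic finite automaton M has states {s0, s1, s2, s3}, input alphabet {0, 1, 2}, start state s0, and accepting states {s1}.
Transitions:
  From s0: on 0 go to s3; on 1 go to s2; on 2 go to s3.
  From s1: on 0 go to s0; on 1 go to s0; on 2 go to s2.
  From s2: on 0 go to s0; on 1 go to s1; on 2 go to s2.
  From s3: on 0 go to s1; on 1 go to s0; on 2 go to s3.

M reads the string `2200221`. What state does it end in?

s0

s0 --2--> s3
s3 --2--> s3
s3 --0--> s1
s1 --0--> s0
s0 --2--> s3
s3 --2--> s3
s3 --1--> s0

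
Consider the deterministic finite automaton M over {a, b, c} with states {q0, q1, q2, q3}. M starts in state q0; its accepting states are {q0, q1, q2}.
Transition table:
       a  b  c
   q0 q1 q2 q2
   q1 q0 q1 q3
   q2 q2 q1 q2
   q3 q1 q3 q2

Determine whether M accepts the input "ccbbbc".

q0 --c--> q2
q2 --c--> q2
q2 --b--> q1
q1 --b--> q1
q1 --b--> q1
q1 --c--> q3
End in state q3, which is not an accepting state.

rejected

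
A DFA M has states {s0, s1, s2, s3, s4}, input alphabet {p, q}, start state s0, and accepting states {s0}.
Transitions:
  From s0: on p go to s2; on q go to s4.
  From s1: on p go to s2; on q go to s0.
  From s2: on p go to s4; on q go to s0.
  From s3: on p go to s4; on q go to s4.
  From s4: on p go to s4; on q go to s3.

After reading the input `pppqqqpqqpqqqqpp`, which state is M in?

s4

s0 --p--> s2
s2 --p--> s4
s4 --p--> s4
s4 --q--> s3
s3 --q--> s4
s4 --q--> s3
s3 --p--> s4
s4 --q--> s3
s3 --q--> s4
s4 --p--> s4
s4 --q--> s3
s3 --q--> s4
s4 --q--> s3
s3 --q--> s4
s4 --p--> s4
s4 --p--> s4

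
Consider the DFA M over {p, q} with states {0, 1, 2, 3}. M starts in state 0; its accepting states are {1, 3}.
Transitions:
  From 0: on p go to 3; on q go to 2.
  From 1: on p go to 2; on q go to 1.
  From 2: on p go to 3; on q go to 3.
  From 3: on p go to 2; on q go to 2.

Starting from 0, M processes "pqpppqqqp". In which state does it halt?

3

0 --p--> 3
3 --q--> 2
2 --p--> 3
3 --p--> 2
2 --p--> 3
3 --q--> 2
2 --q--> 3
3 --q--> 2
2 --p--> 3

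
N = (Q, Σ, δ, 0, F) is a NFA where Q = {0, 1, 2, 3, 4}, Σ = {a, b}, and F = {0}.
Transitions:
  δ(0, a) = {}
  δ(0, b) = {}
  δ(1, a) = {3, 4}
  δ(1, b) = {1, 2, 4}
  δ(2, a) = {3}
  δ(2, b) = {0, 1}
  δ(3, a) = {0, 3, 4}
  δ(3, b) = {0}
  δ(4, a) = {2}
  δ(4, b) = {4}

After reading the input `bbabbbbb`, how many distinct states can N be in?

Start: {0}
read b: {}
The reachable set is empty and stays empty for the remaining 7 symbols.
Final reachable set {} has 0 states.

0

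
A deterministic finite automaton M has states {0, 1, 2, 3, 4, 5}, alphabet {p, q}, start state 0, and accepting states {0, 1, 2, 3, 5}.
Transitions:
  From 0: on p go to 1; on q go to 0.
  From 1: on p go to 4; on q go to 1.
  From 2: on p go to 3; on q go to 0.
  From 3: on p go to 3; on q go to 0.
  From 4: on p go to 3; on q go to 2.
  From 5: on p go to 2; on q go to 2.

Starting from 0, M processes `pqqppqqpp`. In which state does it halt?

4

0 --p--> 1
1 --q--> 1
1 --q--> 1
1 --p--> 4
4 --p--> 3
3 --q--> 0
0 --q--> 0
0 --p--> 1
1 --p--> 4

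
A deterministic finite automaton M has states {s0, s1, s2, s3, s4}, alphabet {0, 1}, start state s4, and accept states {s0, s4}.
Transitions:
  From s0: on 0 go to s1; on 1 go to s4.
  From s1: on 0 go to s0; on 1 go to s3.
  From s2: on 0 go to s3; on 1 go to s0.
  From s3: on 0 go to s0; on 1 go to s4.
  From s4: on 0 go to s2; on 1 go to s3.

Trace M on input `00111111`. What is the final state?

s3

s4 --0--> s2
s2 --0--> s3
s3 --1--> s4
s4 --1--> s3
s3 --1--> s4
s4 --1--> s3
s3 --1--> s4
s4 --1--> s3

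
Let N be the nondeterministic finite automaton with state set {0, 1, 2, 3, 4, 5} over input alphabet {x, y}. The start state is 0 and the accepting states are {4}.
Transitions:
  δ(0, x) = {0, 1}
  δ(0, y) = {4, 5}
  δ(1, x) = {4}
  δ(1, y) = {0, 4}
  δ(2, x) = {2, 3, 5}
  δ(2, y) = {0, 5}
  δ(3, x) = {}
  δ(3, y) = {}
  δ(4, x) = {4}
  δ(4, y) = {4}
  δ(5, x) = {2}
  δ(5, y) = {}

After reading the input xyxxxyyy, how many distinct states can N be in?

1

Start: {0}
read x: {0, 1}
read y: {0, 4, 5}
read x: {0, 1, 2, 4}
read x: {0, 1, 2, 3, 4, 5}
read x: {0, 1, 2, 3, 4, 5}
read y: {0, 4, 5}
read y: {4, 5}
read y: {4}
Final reachable set {4} has 1 state.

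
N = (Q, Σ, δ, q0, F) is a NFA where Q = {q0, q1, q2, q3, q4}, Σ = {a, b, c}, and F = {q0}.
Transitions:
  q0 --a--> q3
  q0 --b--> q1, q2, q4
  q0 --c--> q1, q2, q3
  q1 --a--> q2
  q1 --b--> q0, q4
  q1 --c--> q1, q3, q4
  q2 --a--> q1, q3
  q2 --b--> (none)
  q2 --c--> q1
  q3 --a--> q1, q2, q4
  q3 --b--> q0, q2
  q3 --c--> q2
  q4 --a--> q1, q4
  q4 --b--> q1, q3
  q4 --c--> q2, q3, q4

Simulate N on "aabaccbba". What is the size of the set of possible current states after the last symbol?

Start: {q0}
read a: {q3}
read a: {q1, q2, q4}
read b: {q0, q1, q3, q4}
read a: {q1, q2, q3, q4}
read c: {q1, q2, q3, q4}
read c: {q1, q2, q3, q4}
read b: {q0, q1, q2, q3, q4}
read b: {q0, q1, q2, q3, q4}
read a: {q1, q2, q3, q4}
Final reachable set {q1, q2, q3, q4} has 4 states.

4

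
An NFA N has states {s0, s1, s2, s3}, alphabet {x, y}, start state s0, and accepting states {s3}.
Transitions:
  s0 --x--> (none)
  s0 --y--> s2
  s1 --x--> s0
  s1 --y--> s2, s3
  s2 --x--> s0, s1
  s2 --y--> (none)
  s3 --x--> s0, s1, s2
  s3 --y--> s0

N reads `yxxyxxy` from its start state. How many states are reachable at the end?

Start: {s0}
read y: {s2}
read x: {s0, s1}
read x: {s0}
read y: {s2}
read x: {s0, s1}
read x: {s0}
read y: {s2}
Final reachable set {s2} has 1 state.

1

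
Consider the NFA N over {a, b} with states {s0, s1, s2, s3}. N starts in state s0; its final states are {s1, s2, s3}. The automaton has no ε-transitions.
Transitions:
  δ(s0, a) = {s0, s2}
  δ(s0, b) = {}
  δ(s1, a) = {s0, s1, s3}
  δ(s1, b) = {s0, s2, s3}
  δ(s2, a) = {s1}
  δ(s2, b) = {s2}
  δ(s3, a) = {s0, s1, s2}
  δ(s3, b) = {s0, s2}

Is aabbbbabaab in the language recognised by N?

Start: {s0}
read a: {s0, s2}
read a: {s0, s1, s2}
read b: {s0, s2, s3}
read b: {s0, s2}
read b: {s2}
read b: {s2}
read a: {s1}
read b: {s0, s2, s3}
read a: {s0, s1, s2}
read a: {s0, s1, s2, s3}
read b: {s0, s2, s3}
Reachable ∩ accepting = {s2, s3} — nonempty.

accepted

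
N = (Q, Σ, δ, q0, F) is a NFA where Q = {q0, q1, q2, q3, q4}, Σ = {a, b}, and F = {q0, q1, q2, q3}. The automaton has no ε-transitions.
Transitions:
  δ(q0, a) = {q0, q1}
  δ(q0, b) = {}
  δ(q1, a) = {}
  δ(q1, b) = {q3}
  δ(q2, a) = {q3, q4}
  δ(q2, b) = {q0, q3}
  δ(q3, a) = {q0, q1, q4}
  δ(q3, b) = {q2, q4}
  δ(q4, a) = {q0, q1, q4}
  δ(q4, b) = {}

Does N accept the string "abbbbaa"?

Start: {q0}
read a: {q0, q1}
read b: {q3}
read b: {q2, q4}
read b: {q0, q3}
read b: {q2, q4}
read a: {q0, q1, q3, q4}
read a: {q0, q1, q4}
Reachable ∩ accepting = {q0, q1} — nonempty.

accepted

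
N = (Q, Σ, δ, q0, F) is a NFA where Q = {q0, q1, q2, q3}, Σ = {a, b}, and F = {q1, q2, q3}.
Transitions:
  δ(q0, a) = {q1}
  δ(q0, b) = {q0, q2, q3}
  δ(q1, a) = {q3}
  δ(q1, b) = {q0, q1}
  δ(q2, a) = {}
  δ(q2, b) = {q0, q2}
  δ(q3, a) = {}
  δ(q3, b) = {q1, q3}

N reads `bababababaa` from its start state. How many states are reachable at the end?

Start: {q0}
read b: {q0, q2, q3}
read a: {q1}
read b: {q0, q1}
read a: {q1, q3}
read b: {q0, q1, q3}
read a: {q1, q3}
read b: {q0, q1, q3}
read a: {q1, q3}
read b: {q0, q1, q3}
read a: {q1, q3}
read a: {q3}
Final reachable set {q3} has 1 state.

1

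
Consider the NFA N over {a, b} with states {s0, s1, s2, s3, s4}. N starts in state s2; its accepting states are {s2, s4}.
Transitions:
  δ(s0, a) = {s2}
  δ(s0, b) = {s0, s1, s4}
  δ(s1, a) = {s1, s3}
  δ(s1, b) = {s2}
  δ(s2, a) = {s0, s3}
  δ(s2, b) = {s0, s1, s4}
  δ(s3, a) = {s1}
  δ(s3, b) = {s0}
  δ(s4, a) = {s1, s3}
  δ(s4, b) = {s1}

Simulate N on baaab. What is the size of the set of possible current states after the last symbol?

4

Start: {s2}
read b: {s0, s1, s4}
read a: {s1, s2, s3}
read a: {s0, s1, s3}
read a: {s1, s2, s3}
read b: {s0, s1, s2, s4}
Final reachable set {s0, s1, s2, s4} has 4 states.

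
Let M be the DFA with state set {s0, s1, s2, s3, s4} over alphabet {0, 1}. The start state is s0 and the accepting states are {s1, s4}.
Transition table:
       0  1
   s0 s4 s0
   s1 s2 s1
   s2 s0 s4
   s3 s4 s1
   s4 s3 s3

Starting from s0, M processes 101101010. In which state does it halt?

s2

s0 --1--> s0
s0 --0--> s4
s4 --1--> s3
s3 --1--> s1
s1 --0--> s2
s2 --1--> s4
s4 --0--> s3
s3 --1--> s1
s1 --0--> s2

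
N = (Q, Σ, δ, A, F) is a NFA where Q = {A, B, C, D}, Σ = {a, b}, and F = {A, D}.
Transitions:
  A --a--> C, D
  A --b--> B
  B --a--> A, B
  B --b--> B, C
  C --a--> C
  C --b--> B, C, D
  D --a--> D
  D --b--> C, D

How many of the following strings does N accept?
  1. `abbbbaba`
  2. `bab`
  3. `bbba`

`abbbbaba`: accepted
`bab`: rejected
`bbba`: accepted

2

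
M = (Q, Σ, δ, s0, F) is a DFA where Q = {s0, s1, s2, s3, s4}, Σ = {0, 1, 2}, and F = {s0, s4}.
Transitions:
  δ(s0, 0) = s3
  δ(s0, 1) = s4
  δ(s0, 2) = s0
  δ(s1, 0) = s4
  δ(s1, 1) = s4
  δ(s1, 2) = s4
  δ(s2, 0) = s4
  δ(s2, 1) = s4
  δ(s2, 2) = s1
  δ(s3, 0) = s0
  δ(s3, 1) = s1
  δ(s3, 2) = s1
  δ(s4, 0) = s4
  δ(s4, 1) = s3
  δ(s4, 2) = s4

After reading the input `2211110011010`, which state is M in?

s0 --2--> s0
s0 --2--> s0
s0 --1--> s4
s4 --1--> s3
s3 --1--> s1
s1 --1--> s4
s4 --0--> s4
s4 --0--> s4
s4 --1--> s3
s3 --1--> s1
s1 --0--> s4
s4 --1--> s3
s3 --0--> s0

s0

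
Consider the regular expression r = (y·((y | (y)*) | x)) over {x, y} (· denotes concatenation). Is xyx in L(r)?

No split of xyx into u·v has y matching u and ((y|(y)*)|x) matching v.

no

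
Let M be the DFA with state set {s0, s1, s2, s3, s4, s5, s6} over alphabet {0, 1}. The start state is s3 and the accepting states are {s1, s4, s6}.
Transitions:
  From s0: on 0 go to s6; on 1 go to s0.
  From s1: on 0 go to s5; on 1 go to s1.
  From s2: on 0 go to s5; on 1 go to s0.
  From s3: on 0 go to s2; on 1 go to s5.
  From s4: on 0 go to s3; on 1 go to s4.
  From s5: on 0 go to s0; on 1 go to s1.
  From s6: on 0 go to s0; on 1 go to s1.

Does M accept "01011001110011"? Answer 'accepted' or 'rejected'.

rejected

s3 --0--> s2
s2 --1--> s0
s0 --0--> s6
s6 --1--> s1
s1 --1--> s1
s1 --0--> s5
s5 --0--> s0
s0 --1--> s0
s0 --1--> s0
s0 --1--> s0
s0 --0--> s6
s6 --0--> s0
s0 --1--> s0
s0 --1--> s0
End in state s0, which is not an accepting state.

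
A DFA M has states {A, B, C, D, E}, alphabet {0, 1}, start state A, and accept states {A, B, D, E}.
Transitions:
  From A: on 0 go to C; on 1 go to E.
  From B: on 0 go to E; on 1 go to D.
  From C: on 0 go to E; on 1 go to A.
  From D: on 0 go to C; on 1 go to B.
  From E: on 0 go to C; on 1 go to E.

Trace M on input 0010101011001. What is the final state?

A --0--> C
C --0--> E
E --1--> E
E --0--> C
C --1--> A
A --0--> C
C --1--> A
A --0--> C
C --1--> A
A --1--> E
E --0--> C
C --0--> E
E --1--> E

E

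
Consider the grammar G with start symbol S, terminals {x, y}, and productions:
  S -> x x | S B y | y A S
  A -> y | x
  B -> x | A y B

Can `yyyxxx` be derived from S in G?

yes

S ⇒ yAS ⇒ yyS ⇒ yyyAS ⇒ yyyxS ⇒ yyyxxx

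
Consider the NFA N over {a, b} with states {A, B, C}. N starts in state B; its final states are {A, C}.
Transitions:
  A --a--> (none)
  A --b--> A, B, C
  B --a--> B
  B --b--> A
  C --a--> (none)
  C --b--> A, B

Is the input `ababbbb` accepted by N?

Start: {B}
read a: {B}
read b: {A}
read a: {}
The reachable set is empty and stays empty for the remaining 4 symbols.
Reachable ∩ accepting = {} — empty.

rejected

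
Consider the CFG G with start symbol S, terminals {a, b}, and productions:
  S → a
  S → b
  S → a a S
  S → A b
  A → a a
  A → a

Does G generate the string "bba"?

no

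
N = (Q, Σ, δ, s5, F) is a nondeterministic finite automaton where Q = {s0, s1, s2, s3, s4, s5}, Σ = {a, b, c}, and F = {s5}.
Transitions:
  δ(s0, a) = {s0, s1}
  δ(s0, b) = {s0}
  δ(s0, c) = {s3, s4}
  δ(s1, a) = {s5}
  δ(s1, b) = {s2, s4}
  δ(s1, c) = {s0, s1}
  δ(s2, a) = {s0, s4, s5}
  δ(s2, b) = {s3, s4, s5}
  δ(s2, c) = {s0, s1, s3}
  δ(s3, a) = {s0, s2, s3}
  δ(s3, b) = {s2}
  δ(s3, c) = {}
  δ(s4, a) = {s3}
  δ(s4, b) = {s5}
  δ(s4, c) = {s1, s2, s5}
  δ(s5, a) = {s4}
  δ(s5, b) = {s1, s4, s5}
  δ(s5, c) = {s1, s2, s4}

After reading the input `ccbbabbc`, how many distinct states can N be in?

Start: {s5}
read c: {s1, s2, s4}
read c: {s0, s1, s2, s3, s5}
read b: {s0, s1, s2, s3, s4, s5}
read b: {s0, s1, s2, s3, s4, s5}
read a: {s0, s1, s2, s3, s4, s5}
read b: {s0, s1, s2, s3, s4, s5}
read b: {s0, s1, s2, s3, s4, s5}
read c: {s0, s1, s2, s3, s4, s5}
Final reachable set {s0, s1, s2, s3, s4, s5} has 6 states.

6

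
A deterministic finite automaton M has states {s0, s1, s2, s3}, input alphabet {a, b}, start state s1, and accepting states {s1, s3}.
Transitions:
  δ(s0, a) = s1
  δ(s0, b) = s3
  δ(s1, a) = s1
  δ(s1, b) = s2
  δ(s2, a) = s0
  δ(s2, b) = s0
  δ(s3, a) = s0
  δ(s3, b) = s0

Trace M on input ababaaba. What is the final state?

s1 --a--> s1
s1 --b--> s2
s2 --a--> s0
s0 --b--> s3
s3 --a--> s0
s0 --a--> s1
s1 --b--> s2
s2 --a--> s0

s0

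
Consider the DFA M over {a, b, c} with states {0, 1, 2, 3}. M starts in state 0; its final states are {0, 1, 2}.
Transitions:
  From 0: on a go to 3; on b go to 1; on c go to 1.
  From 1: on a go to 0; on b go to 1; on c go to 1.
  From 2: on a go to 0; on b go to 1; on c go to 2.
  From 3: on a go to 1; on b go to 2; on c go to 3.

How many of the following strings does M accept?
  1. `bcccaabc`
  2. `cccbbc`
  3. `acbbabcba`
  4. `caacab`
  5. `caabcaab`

5

`bcccaabc`: accepted
`cccbbc`: accepted
`acbbabcba`: accepted
`caacab`: accepted
`caabcaab`: accepted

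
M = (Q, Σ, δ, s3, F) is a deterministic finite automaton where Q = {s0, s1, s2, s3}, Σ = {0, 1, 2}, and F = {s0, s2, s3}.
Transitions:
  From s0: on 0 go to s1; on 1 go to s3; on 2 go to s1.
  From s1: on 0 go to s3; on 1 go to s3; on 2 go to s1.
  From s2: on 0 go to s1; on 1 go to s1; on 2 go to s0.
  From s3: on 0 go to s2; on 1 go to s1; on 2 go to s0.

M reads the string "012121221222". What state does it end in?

s3 --0--> s2
s2 --1--> s1
s1 --2--> s1
s1 --1--> s3
s3 --2--> s0
s0 --1--> s3
s3 --2--> s0
s0 --2--> s1
s1 --1--> s3
s3 --2--> s0
s0 --2--> s1
s1 --2--> s1

s1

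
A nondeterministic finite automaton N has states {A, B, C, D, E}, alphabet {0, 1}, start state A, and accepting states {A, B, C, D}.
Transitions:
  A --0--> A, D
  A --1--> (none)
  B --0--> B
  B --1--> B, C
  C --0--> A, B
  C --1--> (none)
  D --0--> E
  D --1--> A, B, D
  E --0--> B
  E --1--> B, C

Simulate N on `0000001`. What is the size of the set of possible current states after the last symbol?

4

Start: {A}
read 0: {A, D}
read 0: {A, D, E}
read 0: {A, B, D, E}
read 0: {A, B, D, E}
read 0: {A, B, D, E}
read 0: {A, B, D, E}
read 1: {A, B, C, D}
Final reachable set {A, B, C, D} has 4 states.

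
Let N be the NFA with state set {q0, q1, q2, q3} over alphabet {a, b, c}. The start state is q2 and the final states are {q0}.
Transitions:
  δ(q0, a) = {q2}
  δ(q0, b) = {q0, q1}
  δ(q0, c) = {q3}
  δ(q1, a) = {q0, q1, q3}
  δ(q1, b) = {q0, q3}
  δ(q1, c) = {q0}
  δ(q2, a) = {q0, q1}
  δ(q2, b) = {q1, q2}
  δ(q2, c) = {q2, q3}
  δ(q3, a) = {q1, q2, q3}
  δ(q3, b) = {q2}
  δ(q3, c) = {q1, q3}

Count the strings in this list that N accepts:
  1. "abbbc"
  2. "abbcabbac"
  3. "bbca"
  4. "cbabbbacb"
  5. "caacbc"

"abbbc": accepted
"abbcabbac": accepted
"bbca": accepted
"cbabbbacb": accepted
"caacbc": accepted

5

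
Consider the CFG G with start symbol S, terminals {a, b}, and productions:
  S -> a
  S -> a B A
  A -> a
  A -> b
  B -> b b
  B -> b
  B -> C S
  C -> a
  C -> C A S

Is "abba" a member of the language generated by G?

S ⇒ aBA ⇒ abbA ⇒ abba

yes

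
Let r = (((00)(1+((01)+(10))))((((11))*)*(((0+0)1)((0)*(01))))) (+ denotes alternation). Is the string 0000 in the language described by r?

no

No split of 0000 into u·v has ((00)(1+((01)+(10)))) matching u and ((((11))*)*(((0+0)1)((0)*(01)))) matching v.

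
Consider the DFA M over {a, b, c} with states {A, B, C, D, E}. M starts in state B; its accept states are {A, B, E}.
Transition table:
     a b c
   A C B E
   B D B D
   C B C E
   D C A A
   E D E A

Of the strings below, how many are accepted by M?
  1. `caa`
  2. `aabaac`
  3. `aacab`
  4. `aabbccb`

`caa`: accepted
`aabaac`: accepted
`aacab`: accepted
`aabbccb`: accepted

4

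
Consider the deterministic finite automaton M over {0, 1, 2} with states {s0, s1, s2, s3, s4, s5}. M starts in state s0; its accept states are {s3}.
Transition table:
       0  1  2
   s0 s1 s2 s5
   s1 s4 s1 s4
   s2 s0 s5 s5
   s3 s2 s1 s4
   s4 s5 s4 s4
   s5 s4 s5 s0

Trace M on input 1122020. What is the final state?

s0 --1--> s2
s2 --1--> s5
s5 --2--> s0
s0 --2--> s5
s5 --0--> s4
s4 --2--> s4
s4 --0--> s5

s5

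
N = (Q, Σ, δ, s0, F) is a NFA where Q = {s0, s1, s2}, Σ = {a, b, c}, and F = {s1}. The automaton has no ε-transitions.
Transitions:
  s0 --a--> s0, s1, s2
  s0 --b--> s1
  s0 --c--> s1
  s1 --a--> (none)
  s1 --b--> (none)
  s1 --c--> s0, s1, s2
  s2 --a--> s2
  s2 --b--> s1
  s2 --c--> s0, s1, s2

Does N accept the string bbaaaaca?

Start: {s0}
read b: {s1}
read b: {}
The reachable set is empty and stays empty for the remaining 6 symbols.
Reachable ∩ accepting = {} — empty.

rejected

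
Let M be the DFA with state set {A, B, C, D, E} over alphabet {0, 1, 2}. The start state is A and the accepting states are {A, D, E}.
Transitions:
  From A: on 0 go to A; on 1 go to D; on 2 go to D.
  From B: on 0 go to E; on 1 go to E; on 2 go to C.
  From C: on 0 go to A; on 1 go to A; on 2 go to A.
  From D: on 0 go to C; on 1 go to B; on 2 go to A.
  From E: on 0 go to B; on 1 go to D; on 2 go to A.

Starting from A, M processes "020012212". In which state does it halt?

A --0--> A
A --2--> D
D --0--> C
C --0--> A
A --1--> D
D --2--> A
A --2--> D
D --1--> B
B --2--> C

C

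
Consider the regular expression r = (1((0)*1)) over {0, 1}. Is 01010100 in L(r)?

no

No split of 01010100 into u·v has 1 matching u and ((0)*1) matching v.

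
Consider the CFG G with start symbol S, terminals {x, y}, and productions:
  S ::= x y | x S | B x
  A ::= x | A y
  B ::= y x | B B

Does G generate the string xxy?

S ⇒ xS ⇒ xxy

yes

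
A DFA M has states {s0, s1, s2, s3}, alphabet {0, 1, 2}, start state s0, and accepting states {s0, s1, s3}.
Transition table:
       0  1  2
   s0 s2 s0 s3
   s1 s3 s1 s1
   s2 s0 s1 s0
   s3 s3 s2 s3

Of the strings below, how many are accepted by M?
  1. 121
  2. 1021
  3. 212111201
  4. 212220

2

121: rejected
1021: accepted
212111201: rejected
212220: accepted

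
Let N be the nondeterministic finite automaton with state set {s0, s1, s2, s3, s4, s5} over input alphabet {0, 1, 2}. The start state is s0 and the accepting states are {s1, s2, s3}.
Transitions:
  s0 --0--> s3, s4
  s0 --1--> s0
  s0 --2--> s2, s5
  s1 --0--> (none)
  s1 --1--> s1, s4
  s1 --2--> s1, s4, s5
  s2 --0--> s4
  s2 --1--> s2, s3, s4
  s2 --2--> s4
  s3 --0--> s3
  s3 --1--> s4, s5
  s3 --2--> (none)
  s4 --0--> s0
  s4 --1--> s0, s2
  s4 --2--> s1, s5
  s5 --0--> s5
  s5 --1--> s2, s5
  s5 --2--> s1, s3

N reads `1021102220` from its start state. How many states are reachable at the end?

3

Start: {s0}
read 1: {s0}
read 0: {s3, s4}
read 2: {s1, s5}
read 1: {s1, s2, s4, s5}
read 1: {s0, s1, s2, s3, s4, s5}
read 0: {s0, s3, s4, s5}
read 2: {s1, s2, s3, s5}
read 2: {s1, s3, s4, s5}
read 2: {s1, s3, s4, s5}
read 0: {s0, s3, s5}
Final reachable set {s0, s3, s5} has 3 states.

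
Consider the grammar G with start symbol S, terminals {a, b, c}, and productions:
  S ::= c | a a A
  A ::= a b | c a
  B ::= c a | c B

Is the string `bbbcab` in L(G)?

no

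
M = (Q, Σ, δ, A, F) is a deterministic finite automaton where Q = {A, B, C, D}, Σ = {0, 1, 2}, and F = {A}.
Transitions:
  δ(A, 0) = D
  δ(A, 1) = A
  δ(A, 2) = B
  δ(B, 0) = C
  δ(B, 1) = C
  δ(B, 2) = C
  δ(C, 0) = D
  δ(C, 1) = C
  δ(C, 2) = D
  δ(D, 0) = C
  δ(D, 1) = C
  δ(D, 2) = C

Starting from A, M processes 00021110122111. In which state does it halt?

C

A --0--> D
D --0--> C
C --0--> D
D --2--> C
C --1--> C
C --1--> C
C --1--> C
C --0--> D
D --1--> C
C --2--> D
D --2--> C
C --1--> C
C --1--> C
C --1--> C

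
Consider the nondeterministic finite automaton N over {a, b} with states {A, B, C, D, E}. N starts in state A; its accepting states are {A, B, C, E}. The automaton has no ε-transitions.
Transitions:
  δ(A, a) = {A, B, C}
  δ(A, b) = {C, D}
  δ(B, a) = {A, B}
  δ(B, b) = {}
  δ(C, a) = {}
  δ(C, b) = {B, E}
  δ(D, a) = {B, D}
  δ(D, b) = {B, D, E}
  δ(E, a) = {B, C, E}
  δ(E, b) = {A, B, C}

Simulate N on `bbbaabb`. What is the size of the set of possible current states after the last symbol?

5

Start: {A}
read b: {C, D}
read b: {B, D, E}
read b: {A, B, C, D, E}
read a: {A, B, C, D, E}
read a: {A, B, C, D, E}
read b: {A, B, C, D, E}
read b: {A, B, C, D, E}
Final reachable set {A, B, C, D, E} has 5 states.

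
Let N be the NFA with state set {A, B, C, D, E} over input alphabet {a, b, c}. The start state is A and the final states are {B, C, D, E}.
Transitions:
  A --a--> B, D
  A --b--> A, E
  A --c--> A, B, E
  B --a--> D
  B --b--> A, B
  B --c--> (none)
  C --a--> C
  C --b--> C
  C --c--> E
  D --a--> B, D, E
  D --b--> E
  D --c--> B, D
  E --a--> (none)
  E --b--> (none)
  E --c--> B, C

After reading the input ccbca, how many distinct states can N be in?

3

Start: {A}
read c: {A, B, E}
read c: {A, B, C, E}
read b: {A, B, C, E}
read c: {A, B, C, E}
read a: {B, C, D}
Final reachable set {B, C, D} has 3 states.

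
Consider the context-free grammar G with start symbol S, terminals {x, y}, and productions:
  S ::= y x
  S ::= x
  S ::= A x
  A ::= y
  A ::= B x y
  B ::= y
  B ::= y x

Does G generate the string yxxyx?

yes

S ⇒ Ax ⇒ Bxyx ⇒ yxxyx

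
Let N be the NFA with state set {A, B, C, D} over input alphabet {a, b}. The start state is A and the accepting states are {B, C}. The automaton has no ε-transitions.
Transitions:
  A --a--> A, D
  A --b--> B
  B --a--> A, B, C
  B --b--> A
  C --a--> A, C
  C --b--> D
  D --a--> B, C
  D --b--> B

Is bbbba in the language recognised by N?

rejected

Start: {A}
read b: {B}
read b: {A}
read b: {B}
read b: {A}
read a: {A, D}
Reachable ∩ accepting = {} — empty.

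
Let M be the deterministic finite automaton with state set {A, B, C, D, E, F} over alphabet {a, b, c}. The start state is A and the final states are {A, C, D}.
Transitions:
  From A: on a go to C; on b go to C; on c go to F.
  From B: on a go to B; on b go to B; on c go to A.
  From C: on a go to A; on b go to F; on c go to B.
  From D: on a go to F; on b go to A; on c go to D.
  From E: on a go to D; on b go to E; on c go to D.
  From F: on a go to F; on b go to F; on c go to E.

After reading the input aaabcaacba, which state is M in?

D

A --a--> C
C --a--> A
A --a--> C
C --b--> F
F --c--> E
E --a--> D
D --a--> F
F --c--> E
E --b--> E
E --a--> D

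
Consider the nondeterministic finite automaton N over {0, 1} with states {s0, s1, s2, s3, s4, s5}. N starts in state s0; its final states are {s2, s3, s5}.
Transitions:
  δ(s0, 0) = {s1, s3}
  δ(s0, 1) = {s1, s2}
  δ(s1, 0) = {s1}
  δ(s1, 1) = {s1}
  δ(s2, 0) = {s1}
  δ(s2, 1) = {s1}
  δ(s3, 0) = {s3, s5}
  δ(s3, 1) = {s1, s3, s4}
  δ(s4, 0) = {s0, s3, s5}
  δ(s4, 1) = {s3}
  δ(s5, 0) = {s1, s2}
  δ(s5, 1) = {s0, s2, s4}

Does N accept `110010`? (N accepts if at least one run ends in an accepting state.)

rejected

Start: {s0}
read 1: {s1, s2}
read 1: {s1}
read 0: {s1}
read 0: {s1}
read 1: {s1}
read 0: {s1}
Reachable ∩ accepting = {} — empty.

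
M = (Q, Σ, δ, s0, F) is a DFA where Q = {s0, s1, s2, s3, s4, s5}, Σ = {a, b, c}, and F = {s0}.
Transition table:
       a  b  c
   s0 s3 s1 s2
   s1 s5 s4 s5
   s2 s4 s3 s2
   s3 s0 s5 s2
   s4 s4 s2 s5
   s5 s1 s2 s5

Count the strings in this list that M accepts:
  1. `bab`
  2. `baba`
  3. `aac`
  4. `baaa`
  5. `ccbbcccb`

0

`bab`: rejected
`baba`: rejected
`aac`: rejected
`baaa`: rejected
`ccbbcccb`: rejected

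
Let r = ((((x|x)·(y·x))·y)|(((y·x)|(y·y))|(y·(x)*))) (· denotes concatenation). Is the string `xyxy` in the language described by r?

The left alternative (((x|x)·(y·x))·y) matches xyxy.

yes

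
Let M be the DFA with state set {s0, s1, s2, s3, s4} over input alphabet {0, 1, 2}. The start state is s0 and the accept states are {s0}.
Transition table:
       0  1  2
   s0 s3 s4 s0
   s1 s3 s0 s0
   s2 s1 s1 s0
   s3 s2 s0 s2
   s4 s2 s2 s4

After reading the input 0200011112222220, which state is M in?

s3

s0 --0--> s3
s3 --2--> s2
s2 --0--> s1
s1 --0--> s3
s3 --0--> s2
s2 --1--> s1
s1 --1--> s0
s0 --1--> s4
s4 --1--> s2
s2 --2--> s0
s0 --2--> s0
s0 --2--> s0
s0 --2--> s0
s0 --2--> s0
s0 --2--> s0
s0 --0--> s3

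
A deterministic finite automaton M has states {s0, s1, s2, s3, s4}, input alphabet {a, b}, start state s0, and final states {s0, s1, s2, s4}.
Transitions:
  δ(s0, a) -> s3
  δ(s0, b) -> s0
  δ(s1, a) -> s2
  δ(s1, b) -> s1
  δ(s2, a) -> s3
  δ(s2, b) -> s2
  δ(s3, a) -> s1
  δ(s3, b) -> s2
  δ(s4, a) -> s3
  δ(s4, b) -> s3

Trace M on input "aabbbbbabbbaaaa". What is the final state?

s3

s0 --a--> s3
s3 --a--> s1
s1 --b--> s1
s1 --b--> s1
s1 --b--> s1
s1 --b--> s1
s1 --b--> s1
s1 --a--> s2
s2 --b--> s2
s2 --b--> s2
s2 --b--> s2
s2 --a--> s3
s3 --a--> s1
s1 --a--> s2
s2 --a--> s3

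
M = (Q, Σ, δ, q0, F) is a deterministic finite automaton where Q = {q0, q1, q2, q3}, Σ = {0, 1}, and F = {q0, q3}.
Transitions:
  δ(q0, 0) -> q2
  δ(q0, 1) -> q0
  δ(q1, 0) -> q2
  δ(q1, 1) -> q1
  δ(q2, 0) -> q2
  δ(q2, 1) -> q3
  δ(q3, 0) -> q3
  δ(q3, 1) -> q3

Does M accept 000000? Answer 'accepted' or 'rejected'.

q0 --0--> q2
q2 --0--> q2
q2 --0--> q2
q2 --0--> q2
q2 --0--> q2
q2 --0--> q2
End in state q2, which is not an accepting state.

rejected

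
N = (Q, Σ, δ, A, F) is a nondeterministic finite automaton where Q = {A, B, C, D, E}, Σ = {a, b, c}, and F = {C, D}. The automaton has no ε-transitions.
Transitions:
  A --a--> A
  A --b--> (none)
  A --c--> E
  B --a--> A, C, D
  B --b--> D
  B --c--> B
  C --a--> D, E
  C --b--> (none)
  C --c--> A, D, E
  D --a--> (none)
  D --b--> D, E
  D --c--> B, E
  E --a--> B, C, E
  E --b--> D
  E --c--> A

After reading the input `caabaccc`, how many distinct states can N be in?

3

Start: {A}
read c: {E}
read a: {B, C, E}
read a: {A, B, C, D, E}
read b: {D, E}
read a: {B, C, E}
read c: {A, B, D, E}
read c: {A, B, E}
read c: {A, B, E}
Final reachable set {A, B, E} has 3 states.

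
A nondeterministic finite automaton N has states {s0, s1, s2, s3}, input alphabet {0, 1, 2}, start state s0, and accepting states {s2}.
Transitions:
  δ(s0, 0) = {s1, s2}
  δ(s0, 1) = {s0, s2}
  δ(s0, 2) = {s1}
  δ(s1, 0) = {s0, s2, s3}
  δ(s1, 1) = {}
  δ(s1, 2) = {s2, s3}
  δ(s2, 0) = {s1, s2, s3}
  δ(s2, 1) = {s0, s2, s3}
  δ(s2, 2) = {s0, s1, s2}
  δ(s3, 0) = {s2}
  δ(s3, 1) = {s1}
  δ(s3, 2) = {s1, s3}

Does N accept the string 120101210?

accepted

Start: {s0}
read 1: {s0, s2}
read 2: {s0, s1, s2}
read 0: {s0, s1, s2, s3}
read 1: {s0, s1, s2, s3}
read 0: {s0, s1, s2, s3}
read 1: {s0, s1, s2, s3}
read 2: {s0, s1, s2, s3}
read 1: {s0, s1, s2, s3}
read 0: {s0, s1, s2, s3}
Reachable ∩ accepting = {s2} — nonempty.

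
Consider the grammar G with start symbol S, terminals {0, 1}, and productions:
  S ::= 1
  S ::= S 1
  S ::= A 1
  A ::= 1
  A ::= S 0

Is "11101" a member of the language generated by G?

S ⇒ A1 ⇒ S01 ⇒ S101 ⇒ A1101 ⇒ 11101

yes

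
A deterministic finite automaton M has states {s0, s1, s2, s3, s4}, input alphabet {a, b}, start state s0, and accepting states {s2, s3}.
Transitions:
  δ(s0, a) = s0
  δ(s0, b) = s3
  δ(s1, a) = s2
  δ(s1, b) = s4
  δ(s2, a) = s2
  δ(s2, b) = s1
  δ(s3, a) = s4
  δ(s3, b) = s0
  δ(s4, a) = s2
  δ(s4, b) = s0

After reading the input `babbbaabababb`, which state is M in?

s0 --b--> s3
s3 --a--> s4
s4 --b--> s0
s0 --b--> s3
s3 --b--> s0
s0 --a--> s0
s0 --a--> s0
s0 --b--> s3
s3 --a--> s4
s4 --b--> s0
s0 --a--> s0
s0 --b--> s3
s3 --b--> s0

s0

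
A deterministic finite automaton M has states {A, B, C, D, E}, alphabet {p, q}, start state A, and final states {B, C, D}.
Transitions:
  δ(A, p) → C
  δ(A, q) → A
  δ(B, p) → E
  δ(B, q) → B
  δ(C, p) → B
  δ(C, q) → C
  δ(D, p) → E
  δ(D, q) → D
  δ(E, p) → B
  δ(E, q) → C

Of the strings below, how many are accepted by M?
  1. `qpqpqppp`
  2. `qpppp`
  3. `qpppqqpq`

2

`qpqpqppp`: rejected
`qpppp`: accepted
`qpppqqpq`: accepted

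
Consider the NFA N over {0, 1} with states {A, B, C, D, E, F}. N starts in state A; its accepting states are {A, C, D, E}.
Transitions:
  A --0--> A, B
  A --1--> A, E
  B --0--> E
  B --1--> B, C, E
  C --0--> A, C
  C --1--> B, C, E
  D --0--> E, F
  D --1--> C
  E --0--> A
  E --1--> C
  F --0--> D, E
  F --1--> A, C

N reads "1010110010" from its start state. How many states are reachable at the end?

Start: {A}
read 1: {A, E}
read 0: {A, B}
read 1: {A, B, C, E}
read 0: {A, B, C, E}
read 1: {A, B, C, E}
read 1: {A, B, C, E}
read 0: {A, B, C, E}
read 0: {A, B, C, E}
read 1: {A, B, C, E}
read 0: {A, B, C, E}
Final reachable set {A, B, C, E} has 4 states.

4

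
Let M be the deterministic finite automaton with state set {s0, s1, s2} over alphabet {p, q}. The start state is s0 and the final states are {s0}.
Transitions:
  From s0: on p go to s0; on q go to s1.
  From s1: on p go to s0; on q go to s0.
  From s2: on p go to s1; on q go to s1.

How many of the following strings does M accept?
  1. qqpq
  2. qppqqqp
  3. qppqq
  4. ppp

qqpq: rejected
qppqqqp: accepted
qppqq: accepted
ppp: accepted

3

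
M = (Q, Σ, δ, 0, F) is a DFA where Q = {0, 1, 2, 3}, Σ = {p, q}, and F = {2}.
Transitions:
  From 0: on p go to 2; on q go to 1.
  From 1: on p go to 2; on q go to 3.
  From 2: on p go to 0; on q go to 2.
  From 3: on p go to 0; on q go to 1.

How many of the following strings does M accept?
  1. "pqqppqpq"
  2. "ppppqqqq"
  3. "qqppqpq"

"pqqppqpq": rejected
"ppppqqqq": rejected
"qqppqpq": rejected

0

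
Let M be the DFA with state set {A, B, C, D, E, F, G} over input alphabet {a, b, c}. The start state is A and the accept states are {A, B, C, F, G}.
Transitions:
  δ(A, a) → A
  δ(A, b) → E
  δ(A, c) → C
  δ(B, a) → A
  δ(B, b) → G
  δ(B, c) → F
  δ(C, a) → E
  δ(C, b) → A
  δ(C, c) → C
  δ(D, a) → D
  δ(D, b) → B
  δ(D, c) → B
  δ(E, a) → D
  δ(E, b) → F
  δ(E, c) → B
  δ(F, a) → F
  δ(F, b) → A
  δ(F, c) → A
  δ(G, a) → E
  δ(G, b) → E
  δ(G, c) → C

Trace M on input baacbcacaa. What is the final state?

A

A --b--> E
E --a--> D
D --a--> D
D --c--> B
B --b--> G
G --c--> C
C --a--> E
E --c--> B
B --a--> A
A --a--> A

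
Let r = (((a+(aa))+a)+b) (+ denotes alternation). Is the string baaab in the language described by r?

no

Neither ((a+(aa))+a) nor b matches baaab.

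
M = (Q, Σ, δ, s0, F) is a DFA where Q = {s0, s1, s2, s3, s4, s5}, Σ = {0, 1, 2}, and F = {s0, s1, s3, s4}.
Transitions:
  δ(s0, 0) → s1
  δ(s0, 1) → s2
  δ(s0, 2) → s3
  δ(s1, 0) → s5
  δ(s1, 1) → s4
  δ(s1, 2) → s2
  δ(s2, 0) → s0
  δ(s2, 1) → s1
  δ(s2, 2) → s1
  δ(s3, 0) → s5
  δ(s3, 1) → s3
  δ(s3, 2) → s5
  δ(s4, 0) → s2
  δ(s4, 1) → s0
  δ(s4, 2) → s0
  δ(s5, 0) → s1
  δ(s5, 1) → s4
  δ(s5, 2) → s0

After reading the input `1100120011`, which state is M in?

s0

s0 --1--> s2
s2 --1--> s1
s1 --0--> s5
s5 --0--> s1
s1 --1--> s4
s4 --2--> s0
s0 --0--> s1
s1 --0--> s5
s5 --1--> s4
s4 --1--> s0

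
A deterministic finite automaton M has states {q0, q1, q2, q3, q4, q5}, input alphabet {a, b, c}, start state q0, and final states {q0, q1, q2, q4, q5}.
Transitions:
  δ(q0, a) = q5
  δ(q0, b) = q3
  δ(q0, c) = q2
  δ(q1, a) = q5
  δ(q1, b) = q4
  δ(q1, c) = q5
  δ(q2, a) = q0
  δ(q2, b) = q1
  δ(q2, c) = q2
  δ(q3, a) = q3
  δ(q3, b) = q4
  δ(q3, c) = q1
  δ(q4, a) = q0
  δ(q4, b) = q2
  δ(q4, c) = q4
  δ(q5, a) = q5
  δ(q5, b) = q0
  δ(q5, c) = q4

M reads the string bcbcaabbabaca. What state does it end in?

q0 --b--> q3
q3 --c--> q1
q1 --b--> q4
q4 --c--> q4
q4 --a--> q0
q0 --a--> q5
q5 --b--> q0
q0 --b--> q3
q3 --a--> q3
q3 --b--> q4
q4 --a--> q0
q0 --c--> q2
q2 --a--> q0

q0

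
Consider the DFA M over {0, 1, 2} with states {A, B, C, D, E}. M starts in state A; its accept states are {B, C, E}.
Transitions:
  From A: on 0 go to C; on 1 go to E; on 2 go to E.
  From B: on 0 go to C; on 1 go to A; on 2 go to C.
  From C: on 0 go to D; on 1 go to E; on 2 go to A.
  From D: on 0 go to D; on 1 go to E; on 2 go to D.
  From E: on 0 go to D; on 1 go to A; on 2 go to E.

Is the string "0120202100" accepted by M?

rejected

A --0--> C
C --1--> E
E --2--> E
E --0--> D
D --2--> D
D --0--> D
D --2--> D
D --1--> E
E --0--> D
D --0--> D
End in state D, which is not an accepting state.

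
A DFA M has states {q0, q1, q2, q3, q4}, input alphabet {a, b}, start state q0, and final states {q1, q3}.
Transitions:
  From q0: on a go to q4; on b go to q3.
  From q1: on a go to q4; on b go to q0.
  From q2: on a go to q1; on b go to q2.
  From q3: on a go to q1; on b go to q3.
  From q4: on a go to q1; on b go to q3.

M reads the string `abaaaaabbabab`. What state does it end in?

q0 --a--> q4
q4 --b--> q3
q3 --a--> q1
q1 --a--> q4
q4 --a--> q1
q1 --a--> q4
q4 --a--> q1
q1 --b--> q0
q0 --b--> q3
q3 --a--> q1
q1 --b--> q0
q0 --a--> q4
q4 --b--> q3

q3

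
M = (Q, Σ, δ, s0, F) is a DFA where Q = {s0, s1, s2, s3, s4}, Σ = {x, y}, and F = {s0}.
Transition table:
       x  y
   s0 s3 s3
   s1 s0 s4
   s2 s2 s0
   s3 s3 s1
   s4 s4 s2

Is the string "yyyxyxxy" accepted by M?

accepted

s0 --y--> s3
s3 --y--> s1
s1 --y--> s4
s4 --x--> s4
s4 --y--> s2
s2 --x--> s2
s2 --x--> s2
s2 --y--> s0
End in state s0, which is an accepting state.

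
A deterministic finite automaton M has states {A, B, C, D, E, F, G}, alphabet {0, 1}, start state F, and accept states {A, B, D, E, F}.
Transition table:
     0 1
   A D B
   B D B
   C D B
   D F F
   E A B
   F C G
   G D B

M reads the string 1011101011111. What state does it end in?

F --1--> G
G --0--> D
D --1--> F
F --1--> G
G --1--> B
B --0--> D
D --1--> F
F --0--> C
C --1--> B
B --1--> B
B --1--> B
B --1--> B
B --1--> B

B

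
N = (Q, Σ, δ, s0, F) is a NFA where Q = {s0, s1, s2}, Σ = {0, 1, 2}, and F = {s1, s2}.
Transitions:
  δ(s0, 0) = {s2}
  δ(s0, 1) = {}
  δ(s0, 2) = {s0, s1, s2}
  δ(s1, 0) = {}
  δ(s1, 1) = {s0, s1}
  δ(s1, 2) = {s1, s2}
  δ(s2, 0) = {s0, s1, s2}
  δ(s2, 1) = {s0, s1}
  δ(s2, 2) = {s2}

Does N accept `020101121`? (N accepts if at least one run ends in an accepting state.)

accepted

Start: {s0}
read 0: {s2}
read 2: {s2}
read 0: {s0, s1, s2}
read 1: {s0, s1}
read 0: {s2}
read 1: {s0, s1}
read 1: {s0, s1}
read 2: {s0, s1, s2}
read 1: {s0, s1}
Reachable ∩ accepting = {s1} — nonempty.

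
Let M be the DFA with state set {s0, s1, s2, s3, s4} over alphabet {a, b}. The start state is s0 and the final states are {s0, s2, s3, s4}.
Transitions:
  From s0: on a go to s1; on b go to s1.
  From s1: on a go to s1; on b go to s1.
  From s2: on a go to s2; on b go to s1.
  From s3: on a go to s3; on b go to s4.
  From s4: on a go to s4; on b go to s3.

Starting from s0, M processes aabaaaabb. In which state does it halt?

s1

s0 --a--> s1
s1 --a--> s1
s1 --b--> s1
s1 --a--> s1
s1 --a--> s1
s1 --a--> s1
s1 --a--> s1
s1 --b--> s1
s1 --b--> s1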